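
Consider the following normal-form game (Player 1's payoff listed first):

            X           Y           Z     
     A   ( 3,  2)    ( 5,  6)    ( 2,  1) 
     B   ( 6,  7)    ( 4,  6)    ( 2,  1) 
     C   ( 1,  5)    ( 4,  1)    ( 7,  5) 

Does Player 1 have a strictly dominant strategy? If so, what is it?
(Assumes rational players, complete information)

No strictly dominant strategy exists for Player 1

Work:
A strategy strictly dominates another if it gives a strictly higher payoff against every opponent action. Compare each pair of P1's strategies column-by-column:
  A vs B: [3 vs 6, 5 vs 4, 2 vs 2] → A does not strictly dominate B (column X: 3 ≤ 6)
  A vs C: [3 vs 1, 5 vs 4, 2 vs 7] → A does not strictly dominate C (column Z: 2 ≤ 7)
  B vs A: [6 vs 3, 4 vs 5, 2 vs 2] → B does not strictly dominate A (column Y: 4 ≤ 5)
  B vs C: [6 vs 1, 4 vs 4, 2 vs 7] → B does not strictly dominate C (column Y: 4 ≤ 4)
  C vs A: [1 vs 3, 4 vs 5, 7 vs 2] → C does not strictly dominate A (column X: 1 ≤ 3)
  C vs B: [1 vs 6, 4 vs 4, 7 vs 2] → C does not strictly dominate B (column X: 1 ≤ 6)
No single strategy strictly dominates all others → no strictly dominant strategy.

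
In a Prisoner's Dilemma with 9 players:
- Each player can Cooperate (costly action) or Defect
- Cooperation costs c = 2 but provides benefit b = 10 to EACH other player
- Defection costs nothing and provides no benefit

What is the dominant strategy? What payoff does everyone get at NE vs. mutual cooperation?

Dominant: Defect; NE payoff = 0; Coop payoff = 78

Work:
Defect dominates (saves cost c = 2, benefit to others is external)
NE: All defect → everyone gets 0
If all cooperate: each receives (8)×10 - 2 = 78
Social dilemma: 78 > 0 but NE gives 0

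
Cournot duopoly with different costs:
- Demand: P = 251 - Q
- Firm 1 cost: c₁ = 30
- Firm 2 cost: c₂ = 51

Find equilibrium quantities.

q₁* = 80.67, q₂* = 59.67

Work:
Reaction: q₁ = (251 - 30 - q₂)/2
Reaction: q₂ = (251 - 51 - q₁)/2
Solve simultaneously:
q₁* = (251 - 2×30 + 51)/3 = 80.67
q₂* = (251 - 2×51 + 30)/3 = 59.67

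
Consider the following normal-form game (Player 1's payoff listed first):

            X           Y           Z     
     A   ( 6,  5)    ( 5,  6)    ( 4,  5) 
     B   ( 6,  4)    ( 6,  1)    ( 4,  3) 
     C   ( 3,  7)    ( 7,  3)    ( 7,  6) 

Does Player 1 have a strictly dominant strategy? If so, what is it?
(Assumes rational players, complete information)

No strictly dominant strategy exists for Player 1

Work:
A strategy strictly dominates another if it gives a strictly higher payoff against every opponent action. Compare each pair of P1's strategies column-by-column:
  A vs B: [6 vs 6, 5 vs 6, 4 vs 4] → A does not strictly dominate B (column X: 6 ≤ 6)
  A vs C: [6 vs 3, 5 vs 7, 4 vs 7] → A does not strictly dominate C (column Y: 5 ≤ 7)
  B vs A: [6 vs 6, 6 vs 5, 4 vs 4] → B does not strictly dominate A (column X: 6 ≤ 6)
  B vs C: [6 vs 3, 6 vs 7, 4 vs 7] → B does not strictly dominate C (column Y: 6 ≤ 7)
  C vs A: [3 vs 6, 7 vs 5, 7 vs 4] → C does not strictly dominate A (column X: 3 ≤ 6)
  C vs B: [3 vs 6, 7 vs 6, 7 vs 4] → C does not strictly dominate B (column X: 3 ≤ 6)
No single strategy strictly dominates all others → no strictly dominant strategy.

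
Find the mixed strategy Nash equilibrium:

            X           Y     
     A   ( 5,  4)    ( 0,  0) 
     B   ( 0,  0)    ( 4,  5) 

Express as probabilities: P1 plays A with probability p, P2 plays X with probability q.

p = 0.5556, q = 0.4444

Work:
Find probabilities that make opponent indifferent:
P2 chooses q to make P1 indifferent between A and B
P1 chooses p to make P2 indifferent between X and Y
Mixed NE: P1 plays (A: 0.5556, B: 0.4444), P2 plays (X: 0.4444, Y: 0.5556)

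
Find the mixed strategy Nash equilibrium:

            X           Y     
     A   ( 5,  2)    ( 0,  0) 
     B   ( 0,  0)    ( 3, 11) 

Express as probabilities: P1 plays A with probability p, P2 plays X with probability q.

p = 0.8462, q = 0.375

Work:
Find probabilities that make opponent indifferent:
P2 chooses q to make P1 indifferent between A and B
P1 chooses p to make P2 indifferent between X and Y
Mixed NE: P1 plays (A: 0.8462, B: 0.1538), P2 plays (X: 0.375, Y: 0.625)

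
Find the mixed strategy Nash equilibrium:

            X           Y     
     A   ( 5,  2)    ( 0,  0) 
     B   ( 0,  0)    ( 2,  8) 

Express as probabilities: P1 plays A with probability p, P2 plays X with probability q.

p = 0.8, q = 0.2857

Work:
Find probabilities that make opponent indifferent:
P2 chooses q to make P1 indifferent between A and B
P1 chooses p to make P2 indifferent between X and Y
Mixed NE: P1 plays (A: 0.8, B: 0.2), P2 plays (X: 0.2857, Y: 0.7143)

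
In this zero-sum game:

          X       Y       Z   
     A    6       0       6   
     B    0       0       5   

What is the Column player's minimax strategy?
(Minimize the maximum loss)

Column should play Y, value = 0

Work:
Column player minimizes Row's maximum payoff:
Column X: max payoff to Row = 6
Column Y: max payoff to Row = 0
Column Z: max payoff to Row = 6
Minimum is 0, achieved by column Y.
Minimax strategy: Y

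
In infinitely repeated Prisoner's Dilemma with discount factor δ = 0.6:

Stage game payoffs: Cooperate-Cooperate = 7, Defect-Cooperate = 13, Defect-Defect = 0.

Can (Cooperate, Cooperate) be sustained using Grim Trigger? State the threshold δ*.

δ* = 0.4615; since δ = 0.6 ≥ 0.4615, cooperation can be sustained

Work:
For Grim Trigger:
Cooperate forever: 7/(1-δ)
Defect then punished: 13 + 0·δ/(1-δ)
Need: 7/(1-δ) ≥ 13 + 0·δ/(1-δ)
Solving: δ ≥ (T-R)/(T-P) = (13-7)/(13-0) = 0.4615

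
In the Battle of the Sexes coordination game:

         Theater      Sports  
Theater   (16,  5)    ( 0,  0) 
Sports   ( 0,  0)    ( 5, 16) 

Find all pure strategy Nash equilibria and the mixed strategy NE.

Pure NE: (Theater, Theater) and (Sports, Sports); Mixed NE: p = 0.7619, q = 0.2381

Work:
Check pure NE:
(Theater, Theater): (16, 5) - no unilateral deviation beneficial
(Sports, Sports): (5, 16) - no unilateral deviation beneficial
Mixed NE: P1 plays Theater with p = 0.7619, P2 plays Theater with q = 0.2381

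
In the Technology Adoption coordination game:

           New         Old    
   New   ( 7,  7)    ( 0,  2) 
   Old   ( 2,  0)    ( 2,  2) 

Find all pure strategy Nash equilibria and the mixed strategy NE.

Pure NE: (New, New) and (Old, Old); Mixed NE: p = 0.2857, q = 0.2857

Work:
Check pure NE:
(New, New): (7, 7) - no unilateral deviation beneficial
(Old, Old): (2, 2) - no unilateral deviation beneficial
Mixed NE: P1 plays New with p = 0.2857, P2 plays New with q = 0.2857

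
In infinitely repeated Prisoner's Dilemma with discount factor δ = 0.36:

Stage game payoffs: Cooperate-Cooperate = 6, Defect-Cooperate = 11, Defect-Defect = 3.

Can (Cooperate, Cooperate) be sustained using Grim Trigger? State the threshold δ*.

δ* = 0.625; since δ = 0.36 < 0.625, cooperation cannot be sustained

Work:
For Grim Trigger:
Cooperate forever: 6/(1-δ)
Defect then punished: 11 + 3·δ/(1-δ)
Need: 6/(1-δ) ≥ 11 + 3·δ/(1-δ)
Solving: δ ≥ (T-R)/(T-P) = (11-6)/(11-3) = 0.625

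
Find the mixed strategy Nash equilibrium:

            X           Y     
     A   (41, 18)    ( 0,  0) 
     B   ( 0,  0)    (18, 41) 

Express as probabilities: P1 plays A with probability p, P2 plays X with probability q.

p = 0.6949, q = 0.3051

Work:
Find probabilities that make opponent indifferent:
P2 chooses q to make P1 indifferent between A and B
P1 chooses p to make P2 indifferent between X and Y
Mixed NE: P1 plays (A: 0.6949, B: 0.3051), P2 plays (X: 0.3051, Y: 0.6949)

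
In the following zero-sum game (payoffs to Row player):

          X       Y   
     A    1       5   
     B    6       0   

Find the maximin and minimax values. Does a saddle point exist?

Maximin = 1, Minimax = 5, Saddle: False

Work:
Row minimums: [1, 0] → maximin = 1
Column maximums: [6, 5] → minimax = 5
No saddle point (maximin ≠ minimax). Mixed strategy needed.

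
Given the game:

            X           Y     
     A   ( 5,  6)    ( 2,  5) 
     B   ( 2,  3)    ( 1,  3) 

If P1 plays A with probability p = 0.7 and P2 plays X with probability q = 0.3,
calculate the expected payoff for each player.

E[P1] = 2.42, E[P2] = 4.61

Work:
E[P1] = p·q·π₁(A,X) + p·(1-q)·π₁(A,Y) + (1-p)·q·π₁(B,X) + (1-p)·(1-q)·π₁(B,Y)
= 0.7·0.3·5 + 0.7·0.7·2 + 0.3·0.3·2 + 0.3·0.7·1
= 2.42

E[P2] = 4.61 (similar calculation)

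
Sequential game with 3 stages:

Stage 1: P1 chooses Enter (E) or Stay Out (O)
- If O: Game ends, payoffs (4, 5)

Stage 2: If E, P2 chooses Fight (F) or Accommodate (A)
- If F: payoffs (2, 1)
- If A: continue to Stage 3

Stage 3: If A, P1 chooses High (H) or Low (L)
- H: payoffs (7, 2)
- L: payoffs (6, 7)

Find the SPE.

SPE: (E, A, H); Outcome (7, 2)

Work:
Stage 3: P1 chooses H (7 vs 6)
Stage 2: P2: F->1, A->2 (anticipating H). Choose A
Stage 1: P1: O->4, E->7 (anticipating A, H). Choose E
SPE path: E -> A -> H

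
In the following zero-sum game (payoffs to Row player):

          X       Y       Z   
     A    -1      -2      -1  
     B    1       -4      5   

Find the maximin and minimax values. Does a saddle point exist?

Maximin = -2, Minimax = -2, Saddle: True

Work:
Row minimums: [-2, -4] → maximin = -2
Column maximums: [1, -2, 5] → minimax = -2
Saddle point exists! Game value = -2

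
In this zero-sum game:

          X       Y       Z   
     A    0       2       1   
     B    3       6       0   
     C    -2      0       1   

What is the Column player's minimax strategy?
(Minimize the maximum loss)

Column should play Z, value = 1

Work:
Column player minimizes Row's maximum payoff:
Column X: max payoff to Row = 3
Column Y: max payoff to Row = 6
Column Z: max payoff to Row = 1
Minimum is 1, achieved by column Z.
Minimax strategy: Z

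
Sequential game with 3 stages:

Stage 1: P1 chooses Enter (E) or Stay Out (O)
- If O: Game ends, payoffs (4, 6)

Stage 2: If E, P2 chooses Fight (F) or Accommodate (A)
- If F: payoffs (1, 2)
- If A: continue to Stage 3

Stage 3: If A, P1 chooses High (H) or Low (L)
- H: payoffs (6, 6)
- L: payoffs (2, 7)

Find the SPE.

SPE: (E, A, H); Outcome (6, 6)

Work:
Stage 3: P1 chooses H (6 vs 2)
Stage 2: P2: F->2, A->6 (anticipating H). Choose A
Stage 1: P1: O->4, E->6 (anticipating A, H). Choose E
SPE path: E -> A -> H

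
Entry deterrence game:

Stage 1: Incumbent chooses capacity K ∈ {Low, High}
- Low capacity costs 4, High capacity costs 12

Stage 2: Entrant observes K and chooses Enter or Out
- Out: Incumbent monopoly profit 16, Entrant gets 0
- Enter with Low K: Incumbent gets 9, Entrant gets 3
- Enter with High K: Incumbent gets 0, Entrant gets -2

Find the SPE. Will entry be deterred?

SPE: (Low, Enter|Low, Out|High); Entry not deterred. Incumbent net profit = 5, Entrant gets 3

Work:
After Low K: Entrant enters (3 > 0)
After High K: Entrant stays out (-2 < 0)
Incumbent: Low → 9−4=5, High → 16−12=4
Incumbent chooses Low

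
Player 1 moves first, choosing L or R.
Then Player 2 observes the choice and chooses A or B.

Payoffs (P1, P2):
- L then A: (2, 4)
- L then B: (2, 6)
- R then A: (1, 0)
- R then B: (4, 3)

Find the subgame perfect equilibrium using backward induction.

P1 plays R, P2 plays B after L and B after R; Payoff (4, 3)

Work:
Backward induction:
After L: P2 chooses B → P1 gets 2
After R: P2 chooses B → P1 gets 4
P1 chooses R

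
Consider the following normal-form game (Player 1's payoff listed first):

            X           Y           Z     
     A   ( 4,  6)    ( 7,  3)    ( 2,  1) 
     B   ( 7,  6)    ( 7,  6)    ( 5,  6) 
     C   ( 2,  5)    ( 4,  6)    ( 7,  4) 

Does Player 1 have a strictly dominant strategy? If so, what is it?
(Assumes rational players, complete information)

No strictly dominant strategy exists for Player 1

Work:
A strategy strictly dominates another if it gives a strictly higher payoff against every opponent action. Compare each pair of P1's strategies column-by-column:
  A vs B: [4 vs 7, 7 vs 7, 2 vs 5] → A does not strictly dominate B (column X: 4 ≤ 7)
  A vs C: [4 vs 2, 7 vs 4, 2 vs 7] → A does not strictly dominate C (column Z: 2 ≤ 7)
  B vs A: [7 vs 4, 7 vs 7, 5 vs 2] → B does not strictly dominate A (column Y: 7 ≤ 7)
  B vs C: [7 vs 2, 7 vs 4, 5 vs 7] → B does not strictly dominate C (column Z: 5 ≤ 7)
  C vs A: [2 vs 4, 4 vs 7, 7 vs 2] → C does not strictly dominate A (column X: 2 ≤ 4)
  C vs B: [2 vs 7, 4 vs 7, 7 vs 5] → C does not strictly dominate B (column X: 2 ≤ 7)
No single strategy strictly dominates all others → no strictly dominant strategy.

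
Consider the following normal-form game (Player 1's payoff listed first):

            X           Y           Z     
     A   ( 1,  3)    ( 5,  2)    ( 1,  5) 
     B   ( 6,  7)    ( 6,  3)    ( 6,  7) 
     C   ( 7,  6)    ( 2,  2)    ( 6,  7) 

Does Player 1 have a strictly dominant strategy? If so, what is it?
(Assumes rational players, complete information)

No strictly dominant strategy exists for Player 1

Work:
A strategy strictly dominates another if it gives a strictly higher payoff against every opponent action. Compare each pair of P1's strategies column-by-column:
  A vs B: [1 vs 6, 5 vs 6, 1 vs 6] → A does not strictly dominate B (column X: 1 ≤ 6)
  A vs C: [1 vs 7, 5 vs 2, 1 vs 6] → A does not strictly dominate C (column X: 1 ≤ 7)
  B vs A: [6 vs 1, 6 vs 5, 6 vs 1] → B strictly dominates A
  B vs C: [6 vs 7, 6 vs 2, 6 vs 6] → B does not strictly dominate C (column X: 6 ≤ 7)
  C vs A: [7 vs 1, 2 vs 5, 6 vs 1] → C does not strictly dominate A (column Y: 2 ≤ 5)
  C vs B: [7 vs 6, 2 vs 6, 6 vs 6] → C does not strictly dominate B (column Y: 2 ≤ 6)
No single strategy strictly dominates all others → no strictly dominant strategy.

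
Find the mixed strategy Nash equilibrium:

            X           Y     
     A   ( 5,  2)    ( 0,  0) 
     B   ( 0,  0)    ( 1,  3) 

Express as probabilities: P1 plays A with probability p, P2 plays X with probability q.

p = 0.6, q = 0.1667

Work:
Find probabilities that make opponent indifferent:
P2 chooses q to make P1 indifferent between A and B
P1 chooses p to make P2 indifferent between X and Y
Mixed NE: P1 plays (A: 0.6, B: 0.4), P2 plays (X: 0.1667, Y: 0.8333)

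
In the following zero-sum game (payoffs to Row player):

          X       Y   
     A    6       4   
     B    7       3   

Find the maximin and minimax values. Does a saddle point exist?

Maximin = 4, Minimax = 4, Saddle: True

Work:
Row minimums: [4, 3] → maximin = 4
Column maximums: [7, 4] → minimax = 4
Saddle point exists! Game value = 4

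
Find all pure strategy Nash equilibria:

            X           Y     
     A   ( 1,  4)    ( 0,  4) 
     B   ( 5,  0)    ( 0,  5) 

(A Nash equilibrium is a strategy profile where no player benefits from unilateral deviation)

Nash equilibrium: (A, Y), (B, Y)

Work:
Best responses:
  P1 vs X: payoffs [1, 5] → best response B (payoff 5)
  P1 vs Y: payoffs [0, 0] → best response A/B (payoff 0)
  P2 vs A: payoffs [4, 4] → best response X/Y (payoff 4)
  P2 vs B: payoffs [0, 5] → best response Y (payoff 5)
Mutual best responses: (A,Y), (B,Y) → Nash equilibria.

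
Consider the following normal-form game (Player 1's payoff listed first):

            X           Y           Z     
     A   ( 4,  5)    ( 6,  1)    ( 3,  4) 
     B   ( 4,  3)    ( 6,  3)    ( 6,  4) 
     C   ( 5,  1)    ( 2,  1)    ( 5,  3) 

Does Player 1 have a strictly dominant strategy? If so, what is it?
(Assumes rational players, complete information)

No strictly dominant strategy exists for Player 1

Work:
A strategy strictly dominates another if it gives a strictly higher payoff against every opponent action. Compare each pair of P1's strategies column-by-column:
  A vs B: [4 vs 4, 6 vs 6, 3 vs 6] → A does not strictly dominate B (column X: 4 ≤ 4)
  A vs C: [4 vs 5, 6 vs 2, 3 vs 5] → A does not strictly dominate C (column X: 4 ≤ 5)
  B vs A: [4 vs 4, 6 vs 6, 6 vs 3] → B does not strictly dominate A (column X: 4 ≤ 4)
  B vs C: [4 vs 5, 6 vs 2, 6 vs 5] → B does not strictly dominate C (column X: 4 ≤ 5)
  C vs A: [5 vs 4, 2 vs 6, 5 vs 3] → C does not strictly dominate A (column Y: 2 ≤ 6)
  C vs B: [5 vs 4, 2 vs 6, 5 vs 6] → C does not strictly dominate B (column Y: 2 ≤ 6)
No single strategy strictly dominates all others → no strictly dominant strategy.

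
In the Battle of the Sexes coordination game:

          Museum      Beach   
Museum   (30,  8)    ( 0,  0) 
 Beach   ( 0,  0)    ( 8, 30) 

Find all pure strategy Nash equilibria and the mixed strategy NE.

Pure NE: (Museum, Museum) and (Beach, Beach); Mixed NE: p = 0.7895, q = 0.2105

Work:
Check pure NE:
(Museum, Museum): (30, 8) - no unilateral deviation beneficial
(Beach, Beach): (8, 30) - no unilateral deviation beneficial
Mixed NE: P1 plays Museum with p = 0.7895, P2 plays Museum with q = 0.2105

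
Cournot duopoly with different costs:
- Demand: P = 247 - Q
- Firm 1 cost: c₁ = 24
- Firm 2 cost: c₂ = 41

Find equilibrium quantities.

q₁* = 80.0, q₂* = 63.0

Work:
Reaction: q₁ = (247 - 24 - q₂)/2
Reaction: q₂ = (247 - 41 - q₁)/2
Solve simultaneously:
q₁* = (247 - 2×24 + 41)/3 = 80.0
q₂* = (247 - 2×41 + 24)/3 = 63.0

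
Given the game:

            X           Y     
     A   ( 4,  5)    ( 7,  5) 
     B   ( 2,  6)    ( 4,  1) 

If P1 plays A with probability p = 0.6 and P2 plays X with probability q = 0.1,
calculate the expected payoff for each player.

E[P1] = 5.54, E[P2] = 3.6

Work:
E[P1] = p·q·π₁(A,X) + p·(1-q)·π₁(A,Y) + (1-p)·q·π₁(B,X) + (1-p)·(1-q)·π₁(B,Y)
= 0.6·0.1·4 + 0.6·0.9·7 + 0.4·0.1·2 + 0.4·0.9·4
= 5.54

E[P2] = 3.6 (similar calculation)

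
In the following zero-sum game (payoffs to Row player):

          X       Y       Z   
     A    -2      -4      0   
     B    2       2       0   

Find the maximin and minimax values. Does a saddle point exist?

Maximin = 0, Minimax = 0, Saddle: True

Work:
Row minimums: [-4, 0] → maximin = 0
Column maximums: [2, 2, 0] → minimax = 0
Saddle point exists! Game value = 0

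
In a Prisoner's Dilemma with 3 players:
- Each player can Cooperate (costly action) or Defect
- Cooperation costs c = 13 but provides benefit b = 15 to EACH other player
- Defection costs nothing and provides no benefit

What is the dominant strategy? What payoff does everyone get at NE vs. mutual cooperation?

Dominant: Defect; NE payoff = 0; Coop payoff = 17

Work:
Defect dominates (saves cost c = 13, benefit to others is external)
NE: All defect → everyone gets 0
If all cooperate: each receives (2)×15 - 13 = 17
Social dilemma: 17 > 0 but NE gives 0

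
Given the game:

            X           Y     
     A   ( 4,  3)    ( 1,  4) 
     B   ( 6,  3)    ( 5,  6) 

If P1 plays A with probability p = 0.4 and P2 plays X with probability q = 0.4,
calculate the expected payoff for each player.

E[P1] = 4.12, E[P2] = 4.32

Work:
E[P1] = p·q·π₁(A,X) + p·(1-q)·π₁(A,Y) + (1-p)·q·π₁(B,X) + (1-p)·(1-q)·π₁(B,Y)
= 0.4·0.4·4 + 0.4·0.6·1 + 0.6·0.4·6 + 0.6·0.6·5
= 4.12

E[P2] = 4.32 (similar calculation)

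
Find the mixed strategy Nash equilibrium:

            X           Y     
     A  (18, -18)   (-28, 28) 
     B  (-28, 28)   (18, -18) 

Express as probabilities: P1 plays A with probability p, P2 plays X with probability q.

p = 0.5, q = 0.5

Work:
Find probabilities that make opponent indifferent:
P2 chooses q to make P1 indifferent between A and B
P1 chooses p to make P2 indifferent between X and Y
Mixed NE: P1 plays (A: 0.5, B: 0.5), P2 plays (X: 0.5, Y: 0.5)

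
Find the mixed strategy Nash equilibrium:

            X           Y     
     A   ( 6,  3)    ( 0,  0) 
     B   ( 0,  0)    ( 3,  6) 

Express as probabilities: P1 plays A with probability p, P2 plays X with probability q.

p = 0.6667, q = 0.3333

Work:
Find probabilities that make opponent indifferent:
P2 chooses q to make P1 indifferent between A and B
P1 chooses p to make P2 indifferent between X and Y
Mixed NE: P1 plays (A: 0.6667, B: 0.3333), P2 plays (X: 0.3333, Y: 0.6667)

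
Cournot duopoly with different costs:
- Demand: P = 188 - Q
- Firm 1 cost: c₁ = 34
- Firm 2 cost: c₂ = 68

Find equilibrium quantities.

q₁* = 62.67, q₂* = 28.67

Work:
Reaction: q₁ = (188 - 34 - q₂)/2
Reaction: q₂ = (188 - 68 - q₁)/2
Solve simultaneously:
q₁* = (188 - 2×34 + 68)/3 = 62.67
q₂* = (188 - 2×68 + 34)/3 = 28.67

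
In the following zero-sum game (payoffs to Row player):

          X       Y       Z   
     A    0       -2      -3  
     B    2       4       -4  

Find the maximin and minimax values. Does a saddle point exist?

Maximin = -3, Minimax = -3, Saddle: True

Work:
Row minimums: [-3, -4] → maximin = -3
Column maximums: [2, 4, -3] → minimax = -3
Saddle point exists! Game value = -3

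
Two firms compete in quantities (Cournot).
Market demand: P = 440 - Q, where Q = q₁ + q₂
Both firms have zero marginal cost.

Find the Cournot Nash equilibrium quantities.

q₁* = q₂* = 146.67; P* = 146.67

Work:
Profit: π_i = P·q_i = (a - q_i - q_j)·q_i
FOC: ∂π_i/∂q_i = a - 2q_i - q_j = 0
Reaction function: q_i = (440 - q_j)/2
Symmetry: q* = 440/3 = 146.67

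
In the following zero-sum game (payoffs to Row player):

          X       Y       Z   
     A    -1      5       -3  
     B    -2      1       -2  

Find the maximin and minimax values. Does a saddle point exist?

Maximin = -2, Minimax = -2, Saddle: True

Work:
Row minimums: [-3, -2] → maximin = -2
Column maximums: [-1, 5, -2] → minimax = -2
Saddle point exists! Game value = -2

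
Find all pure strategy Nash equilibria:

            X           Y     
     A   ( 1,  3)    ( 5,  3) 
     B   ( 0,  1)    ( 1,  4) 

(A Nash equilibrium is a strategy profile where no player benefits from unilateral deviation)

Nash equilibrium: (A, X), (A, Y)

Work:
Best responses:
  P1 vs X: payoffs [1, 0] → best response A (payoff 1)
  P1 vs Y: payoffs [5, 1] → best response A (payoff 5)
  P2 vs A: payoffs [3, 3] → best response X/Y (payoff 3)
  P2 vs B: payoffs [1, 4] → best response Y (payoff 4)
Mutual best responses: (A,X), (A,Y) → Nash equilibria.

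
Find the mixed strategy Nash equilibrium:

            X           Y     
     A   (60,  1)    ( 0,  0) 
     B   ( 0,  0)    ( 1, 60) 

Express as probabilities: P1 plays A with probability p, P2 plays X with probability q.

p = 0.9836, q = 0.0164

Work:
Find probabilities that make opponent indifferent:
P2 chooses q to make P1 indifferent between A and B
P1 chooses p to make P2 indifferent between X and Y
Mixed NE: P1 plays (A: 0.9836, B: 0.0164), P2 plays (X: 0.0164, Y: 0.9836)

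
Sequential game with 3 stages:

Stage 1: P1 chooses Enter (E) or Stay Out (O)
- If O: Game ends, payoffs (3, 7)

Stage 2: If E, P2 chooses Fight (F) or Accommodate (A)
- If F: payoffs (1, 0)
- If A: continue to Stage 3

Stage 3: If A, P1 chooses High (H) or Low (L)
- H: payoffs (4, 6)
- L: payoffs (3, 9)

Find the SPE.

SPE: (E, A, H); Outcome (4, 6)

Work:
Stage 3: P1 chooses H (4 vs 3)
Stage 2: P2: F->0, A->6 (anticipating H). Choose A
Stage 1: P1: O->3, E->4 (anticipating A, H). Choose E
SPE path: E -> A -> H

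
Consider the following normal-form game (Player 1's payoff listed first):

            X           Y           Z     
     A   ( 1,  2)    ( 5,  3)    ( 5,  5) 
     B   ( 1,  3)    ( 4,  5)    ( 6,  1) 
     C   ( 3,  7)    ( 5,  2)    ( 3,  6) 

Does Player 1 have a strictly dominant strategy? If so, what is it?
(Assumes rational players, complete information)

No strictly dominant strategy exists for Player 1

Work:
A strategy strictly dominates another if it gives a strictly higher payoff against every opponent action. Compare each pair of P1's strategies column-by-column:
  A vs B: [1 vs 1, 5 vs 4, 5 vs 6] → A does not strictly dominate B (column X: 1 ≤ 1)
  A vs C: [1 vs 3, 5 vs 5, 5 vs 3] → A does not strictly dominate C (column X: 1 ≤ 3)
  B vs A: [1 vs 1, 4 vs 5, 6 vs 5] → B does not strictly dominate A (column X: 1 ≤ 1)
  B vs C: [1 vs 3, 4 vs 5, 6 vs 3] → B does not strictly dominate C (column X: 1 ≤ 3)
  C vs A: [3 vs 1, 5 vs 5, 3 vs 5] → C does not strictly dominate A (column Y: 5 ≤ 5)
  C vs B: [3 vs 1, 5 vs 4, 3 vs 6] → C does not strictly dominate B (column Z: 3 ≤ 6)
No single strategy strictly dominates all others → no strictly dominant strategy.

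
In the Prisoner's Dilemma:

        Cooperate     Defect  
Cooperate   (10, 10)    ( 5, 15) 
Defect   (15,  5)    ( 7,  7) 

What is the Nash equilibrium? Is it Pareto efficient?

(Defect, Defect) is NE; not Pareto efficient

Work:
Defect dominates Cooperate for both players:
If P2 cooperates: Defect (15) > Cooperate (10)
If P2 defects: Defect (7) > Cooperate (5)
NE: (Defect, Defect) with payoff (7, 7)
But (Cooperate, Cooperate) = (10, 10) Pareto dominates (7, 7)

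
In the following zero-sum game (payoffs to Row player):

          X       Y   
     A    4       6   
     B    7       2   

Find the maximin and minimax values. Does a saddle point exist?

Maximin = 4, Minimax = 6, Saddle: False

Work:
Row minimums: [4, 2] → maximin = 4
Column maximums: [7, 6] → minimax = 6
No saddle point (maximin ≠ minimax). Mixed strategy needed.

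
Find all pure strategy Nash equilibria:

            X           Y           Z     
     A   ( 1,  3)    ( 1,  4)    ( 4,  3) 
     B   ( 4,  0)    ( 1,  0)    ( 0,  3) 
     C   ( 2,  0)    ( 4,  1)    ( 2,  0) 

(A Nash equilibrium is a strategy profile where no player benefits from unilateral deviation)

Nash equilibrium: (C, Y)

Work:
Best responses:
  P1 vs X: payoffs [1, 4, 2] → best response B (payoff 4)
  P1 vs Y: payoffs [1, 1, 4] → best response C (payoff 4)
  P1 vs Z: payoffs [4, 0, 2] → best response A (payoff 4)
  P2 vs A: payoffs [3, 4, 3] → best response Y (payoff 4)
  P2 vs B: payoffs [0, 0, 3] → best response Z (payoff 3)
  P2 vs C: payoffs [0, 1, 0] → best response Y (payoff 1)
Mutual best responses: (C,Y) → Nash equilibria.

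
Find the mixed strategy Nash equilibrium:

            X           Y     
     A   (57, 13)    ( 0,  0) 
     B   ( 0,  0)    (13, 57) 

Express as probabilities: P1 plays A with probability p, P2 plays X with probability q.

p = 0.8143, q = 0.1857

Work:
Find probabilities that make opponent indifferent:
P2 chooses q to make P1 indifferent between A and B
P1 chooses p to make P2 indifferent between X and Y
Mixed NE: P1 plays (A: 0.8143, B: 0.1857), P2 plays (X: 0.1857, Y: 0.8143)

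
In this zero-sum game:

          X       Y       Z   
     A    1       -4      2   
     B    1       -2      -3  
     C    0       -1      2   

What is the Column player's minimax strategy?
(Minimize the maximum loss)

Column should play Y, value = -1

Work:
Column player minimizes Row's maximum payoff:
Column X: max payoff to Row = 1
Column Y: max payoff to Row = -1
Column Z: max payoff to Row = 2
Minimum is -1, achieved by column Y.
Minimax strategy: Y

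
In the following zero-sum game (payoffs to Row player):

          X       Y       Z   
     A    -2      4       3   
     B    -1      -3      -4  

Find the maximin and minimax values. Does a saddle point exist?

Maximin = -2, Minimax = -1, Saddle: False

Work:
Row minimums: [-2, -4] → maximin = -2
Column maximums: [-1, 4, 3] → minimax = -1
No saddle point (maximin ≠ minimax). Mixed strategy needed.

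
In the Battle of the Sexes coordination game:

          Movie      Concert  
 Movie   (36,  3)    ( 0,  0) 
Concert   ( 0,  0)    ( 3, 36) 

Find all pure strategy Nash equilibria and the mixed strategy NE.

Pure NE: (Movie, Movie) and (Concert, Concert); Mixed NE: p = 0.9231, q = 0.0769

Work:
Check pure NE:
(Movie, Movie): (36, 3) - no unilateral deviation beneficial
(Concert, Concert): (3, 36) - no unilateral deviation beneficial
Mixed NE: P1 plays Movie with p = 0.9231, P2 plays Movie with q = 0.0769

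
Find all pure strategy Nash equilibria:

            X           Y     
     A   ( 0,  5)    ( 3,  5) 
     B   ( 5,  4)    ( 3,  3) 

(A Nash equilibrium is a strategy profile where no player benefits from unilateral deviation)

Nash equilibrium: (A, Y), (B, X)

Work:
Best responses:
  P1 vs X: payoffs [0, 5] → best response B (payoff 5)
  P1 vs Y: payoffs [3, 3] → best response A/B (payoff 3)
  P2 vs A: payoffs [5, 5] → best response X/Y (payoff 5)
  P2 vs B: payoffs [4, 3] → best response X (payoff 4)
Mutual best responses: (A,Y), (B,X) → Nash equilibria.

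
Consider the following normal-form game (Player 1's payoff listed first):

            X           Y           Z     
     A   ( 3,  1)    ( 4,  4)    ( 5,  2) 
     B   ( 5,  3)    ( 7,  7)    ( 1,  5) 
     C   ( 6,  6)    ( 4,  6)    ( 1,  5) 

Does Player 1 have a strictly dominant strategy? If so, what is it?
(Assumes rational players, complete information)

No strictly dominant strategy exists for Player 1

Work:
A strategy strictly dominates another if it gives a strictly higher payoff against every opponent action. Compare each pair of P1's strategies column-by-column:
  A vs B: [3 vs 5, 4 vs 7, 5 vs 1] → A does not strictly dominate B (column X: 3 ≤ 5)
  A vs C: [3 vs 6, 4 vs 4, 5 vs 1] → A does not strictly dominate C (column X: 3 ≤ 6)
  B vs A: [5 vs 3, 7 vs 4, 1 vs 5] → B does not strictly dominate A (column Z: 1 ≤ 5)
  B vs C: [5 vs 6, 7 vs 4, 1 vs 1] → B does not strictly dominate C (column X: 5 ≤ 6)
  C vs A: [6 vs 3, 4 vs 4, 1 vs 5] → C does not strictly dominate A (column Y: 4 ≤ 4)
  C vs B: [6 vs 5, 4 vs 7, 1 vs 1] → C does not strictly dominate B (column Y: 4 ≤ 7)
No single strategy strictly dominates all others → no strictly dominant strategy.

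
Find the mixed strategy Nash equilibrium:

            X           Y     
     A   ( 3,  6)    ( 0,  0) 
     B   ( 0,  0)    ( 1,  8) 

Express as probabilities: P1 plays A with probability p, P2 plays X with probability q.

p = 0.5714, q = 0.25

Work:
Find probabilities that make opponent indifferent:
P2 chooses q to make P1 indifferent between A and B
P1 chooses p to make P2 indifferent between X and Y
Mixed NE: P1 plays (A: 0.5714, B: 0.4286), P2 plays (X: 0.25, Y: 0.75)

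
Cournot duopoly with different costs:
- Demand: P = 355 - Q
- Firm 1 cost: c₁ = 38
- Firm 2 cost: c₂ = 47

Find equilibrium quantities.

q₁* = 108.67, q₂* = 99.67

Work:
Reaction: q₁ = (355 - 38 - q₂)/2
Reaction: q₂ = (355 - 47 - q₁)/2
Solve simultaneously:
q₁* = (355 - 2×38 + 47)/3 = 108.67
q₂* = (355 - 2×47 + 38)/3 = 99.67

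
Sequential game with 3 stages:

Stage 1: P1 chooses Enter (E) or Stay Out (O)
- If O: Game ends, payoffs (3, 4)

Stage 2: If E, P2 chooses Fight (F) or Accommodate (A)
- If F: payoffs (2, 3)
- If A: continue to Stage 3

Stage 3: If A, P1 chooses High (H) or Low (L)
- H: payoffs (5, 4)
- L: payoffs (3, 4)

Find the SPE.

SPE: (E, A, H); Outcome (5, 4)

Work:
Stage 3: P1 chooses H (5 vs 3)
Stage 2: P2: F->3, A->4 (anticipating H). Choose A
Stage 1: P1: O->3, E->5 (anticipating A, H). Choose E
SPE path: E -> A -> H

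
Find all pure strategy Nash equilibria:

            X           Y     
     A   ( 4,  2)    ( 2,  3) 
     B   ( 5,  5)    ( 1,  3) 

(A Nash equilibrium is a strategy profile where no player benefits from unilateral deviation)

Nash equilibrium: (A, Y), (B, X)

Work:
Best responses:
  P1 vs X: payoffs [4, 5] → best response B (payoff 5)
  P1 vs Y: payoffs [2, 1] → best response A (payoff 2)
  P2 vs A: payoffs [2, 3] → best response Y (payoff 3)
  P2 vs B: payoffs [5, 3] → best response X (payoff 5)
Mutual best responses: (A,Y), (B,X) → Nash equilibria.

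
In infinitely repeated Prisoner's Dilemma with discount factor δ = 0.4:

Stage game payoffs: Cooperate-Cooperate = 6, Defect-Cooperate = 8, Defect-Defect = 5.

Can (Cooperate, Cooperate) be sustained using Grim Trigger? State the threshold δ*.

δ* = 0.6667; since δ = 0.4 < 0.6667, cooperation cannot be sustained

Work:
For Grim Trigger:
Cooperate forever: 6/(1-δ)
Defect then punished: 8 + 5·δ/(1-δ)
Need: 6/(1-δ) ≥ 8 + 5·δ/(1-δ)
Solving: δ ≥ (T-R)/(T-P) = (8-6)/(8-5) = 0.6667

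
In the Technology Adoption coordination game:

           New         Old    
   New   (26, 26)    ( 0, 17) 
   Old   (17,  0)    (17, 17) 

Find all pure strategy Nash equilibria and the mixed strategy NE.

Pure NE: (New, New) and (Old, Old); Mixed NE: p = 0.6538, q = 0.6538

Work:
Check pure NE:
(New, New): (26, 26) - no unilateral deviation beneficial
(Old, Old): (17, 17) - no unilateral deviation beneficial
Mixed NE: P1 plays New with p = 0.6538, P2 plays New with q = 0.6538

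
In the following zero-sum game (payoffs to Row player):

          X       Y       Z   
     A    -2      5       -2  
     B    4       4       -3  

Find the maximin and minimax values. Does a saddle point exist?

Maximin = -2, Minimax = -2, Saddle: True

Work:
Row minimums: [-2, -3] → maximin = -2
Column maximums: [4, 5, -2] → minimax = -2
Saddle point exists! Game value = -2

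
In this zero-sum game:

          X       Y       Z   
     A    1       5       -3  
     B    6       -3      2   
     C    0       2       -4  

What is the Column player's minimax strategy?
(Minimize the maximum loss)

Column should play Z, value = 2

Work:
Column player minimizes Row's maximum payoff:
Column X: max payoff to Row = 6
Column Y: max payoff to Row = 5
Column Z: max payoff to Row = 2
Minimum is 2, achieved by column Z.
Minimax strategy: Z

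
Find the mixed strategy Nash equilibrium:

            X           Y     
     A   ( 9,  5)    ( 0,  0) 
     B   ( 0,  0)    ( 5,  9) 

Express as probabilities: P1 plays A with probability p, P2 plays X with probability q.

p = 0.6429, q = 0.3571

Work:
Find probabilities that make opponent indifferent:
P2 chooses q to make P1 indifferent between A and B
P1 chooses p to make P2 indifferent between X and Y
Mixed NE: P1 plays (A: 0.6429, B: 0.3571), P2 plays (X: 0.3571, Y: 0.6429)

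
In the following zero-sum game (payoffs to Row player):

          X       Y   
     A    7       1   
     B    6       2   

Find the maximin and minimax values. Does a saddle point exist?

Maximin = 2, Minimax = 2, Saddle: True

Work:
Row minimums: [1, 2] → maximin = 2
Column maximums: [7, 2] → minimax = 2
Saddle point exists! Game value = 2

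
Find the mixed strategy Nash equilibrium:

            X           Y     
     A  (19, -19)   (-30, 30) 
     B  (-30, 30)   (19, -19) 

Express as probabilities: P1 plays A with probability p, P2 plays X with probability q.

p = 0.5, q = 0.5

Work:
Find probabilities that make opponent indifferent:
P2 chooses q to make P1 indifferent between A and B
P1 chooses p to make P2 indifferent between X and Y
Mixed NE: P1 plays (A: 0.5, B: 0.5), P2 plays (X: 0.5, Y: 0.5)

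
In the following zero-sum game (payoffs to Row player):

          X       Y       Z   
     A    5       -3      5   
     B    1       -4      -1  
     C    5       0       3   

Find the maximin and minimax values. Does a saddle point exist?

Maximin = 0, Minimax = 0, Saddle: True

Work:
Row minimums: [-3, -4, 0] → maximin = 0
Column maximums: [5, 0, 5] → minimax = 0
Saddle point exists! Game value = 0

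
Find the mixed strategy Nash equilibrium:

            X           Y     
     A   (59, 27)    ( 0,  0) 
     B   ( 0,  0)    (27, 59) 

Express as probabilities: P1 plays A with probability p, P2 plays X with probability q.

p = 0.686, q = 0.314

Work:
Find probabilities that make opponent indifferent:
P2 chooses q to make P1 indifferent between A and B
P1 chooses p to make P2 indifferent between X and Y
Mixed NE: P1 plays (A: 0.686, B: 0.314), P2 plays (X: 0.314, Y: 0.686)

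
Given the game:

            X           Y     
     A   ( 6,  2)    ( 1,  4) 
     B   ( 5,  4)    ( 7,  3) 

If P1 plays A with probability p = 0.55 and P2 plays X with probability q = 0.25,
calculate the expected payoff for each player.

E[P1] = 4.1625, E[P2] = 3.3875

Work:
E[P1] = p·q·π₁(A,X) + p·(1-q)·π₁(A,Y) + (1-p)·q·π₁(B,X) + (1-p)·(1-q)·π₁(B,Y)
= 0.55·0.25·6 + 0.55·0.75·1 + 0.45·0.25·5 + 0.45·0.75·7
= 4.1625

E[P2] = 3.3875 (similar calculation)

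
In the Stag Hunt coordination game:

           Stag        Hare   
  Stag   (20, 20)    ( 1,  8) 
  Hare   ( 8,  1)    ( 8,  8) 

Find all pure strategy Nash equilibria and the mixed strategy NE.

Pure NE: (Stag, Stag) and (Hare, Hare); Mixed NE: p = 0.3684, q = 0.3684

Work:
Check pure NE:
(Stag, Stag): (20, 20) - no unilateral deviation beneficial
(Hare, Hare): (8, 8) - no unilateral deviation beneficial
Mixed NE: P1 plays Stag with p = 0.3684, P2 plays Stag with q = 0.3684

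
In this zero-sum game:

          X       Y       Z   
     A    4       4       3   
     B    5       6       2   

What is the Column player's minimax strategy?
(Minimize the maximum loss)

Column should play Z, value = 3

Work:
Column player minimizes Row's maximum payoff:
Column X: max payoff to Row = 5
Column Y: max payoff to Row = 6
Column Z: max payoff to Row = 3
Minimum is 3, achieved by column Z.
Minimax strategy: Z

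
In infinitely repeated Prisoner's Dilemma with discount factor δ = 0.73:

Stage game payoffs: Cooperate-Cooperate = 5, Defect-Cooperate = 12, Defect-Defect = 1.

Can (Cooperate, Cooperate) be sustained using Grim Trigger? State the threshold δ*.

δ* = 0.6364; since δ = 0.73 ≥ 0.6364, cooperation can be sustained

Work:
For Grim Trigger:
Cooperate forever: 5/(1-δ)
Defect then punished: 12 + 1·δ/(1-δ)
Need: 5/(1-δ) ≥ 12 + 1·δ/(1-δ)
Solving: δ ≥ (T-R)/(T-P) = (12-5)/(12-1) = 0.6364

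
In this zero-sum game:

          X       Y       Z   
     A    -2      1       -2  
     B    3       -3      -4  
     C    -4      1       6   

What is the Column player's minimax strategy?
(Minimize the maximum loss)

Column should play Y, value = 1

Work:
Column player minimizes Row's maximum payoff:
Column X: max payoff to Row = 3
Column Y: max payoff to Row = 1
Column Z: max payoff to Row = 6
Minimum is 1, achieved by column Y.
Minimax strategy: Y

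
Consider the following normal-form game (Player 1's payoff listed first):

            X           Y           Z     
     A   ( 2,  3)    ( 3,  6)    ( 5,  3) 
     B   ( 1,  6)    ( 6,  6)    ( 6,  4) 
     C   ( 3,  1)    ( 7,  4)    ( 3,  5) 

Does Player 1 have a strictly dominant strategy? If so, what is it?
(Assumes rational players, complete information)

No strictly dominant strategy exists for Player 1

Work:
A strategy strictly dominates another if it gives a strictly higher payoff against every opponent action. Compare each pair of P1's strategies column-by-column:
  A vs B: [2 vs 1, 3 vs 6, 5 vs 6] → A does not strictly dominate B (column Y: 3 ≤ 6)
  A vs C: [2 vs 3, 3 vs 7, 5 vs 3] → A does not strictly dominate C (column X: 2 ≤ 3)
  B vs A: [1 vs 2, 6 vs 3, 6 vs 5] → B does not strictly dominate A (column X: 1 ≤ 2)
  B vs C: [1 vs 3, 6 vs 7, 6 vs 3] → B does not strictly dominate C (column X: 1 ≤ 3)
  C vs A: [3 vs 2, 7 vs 3, 3 vs 5] → C does not strictly dominate A (column Z: 3 ≤ 5)
  C vs B: [3 vs 1, 7 vs 6, 3 vs 6] → C does not strictly dominate B (column Z: 3 ≤ 6)
No single strategy strictly dominates all others → no strictly dominant strategy.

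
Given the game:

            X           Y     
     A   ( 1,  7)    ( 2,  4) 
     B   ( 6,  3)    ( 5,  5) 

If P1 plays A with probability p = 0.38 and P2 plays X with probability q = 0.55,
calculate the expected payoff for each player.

E[P1] = 3.992, E[P2] = 4.565

Work:
E[P1] = p·q·π₁(A,X) + p·(1-q)·π₁(A,Y) + (1-p)·q·π₁(B,X) + (1-p)·(1-q)·π₁(B,Y)
= 0.38·0.55·1 + 0.38·0.45·2 + 0.62·0.55·6 + 0.62·0.45·5
= 3.992

E[P2] = 4.565 (similar calculation)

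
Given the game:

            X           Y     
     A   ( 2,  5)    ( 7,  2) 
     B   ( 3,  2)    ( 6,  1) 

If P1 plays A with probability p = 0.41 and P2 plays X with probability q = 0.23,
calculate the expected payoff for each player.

E[P1] = 5.5314, E[P2] = 1.8286

Work:
E[P1] = p·q·π₁(A,X) + p·(1-q)·π₁(A,Y) + (1-p)·q·π₁(B,X) + (1-p)·(1-q)·π₁(B,Y)
= 0.41·0.23·2 + 0.41·0.77·7 + 0.59·0.23·3 + 0.59·0.77·6
= 5.5314

E[P2] = 1.8286 (similar calculation)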